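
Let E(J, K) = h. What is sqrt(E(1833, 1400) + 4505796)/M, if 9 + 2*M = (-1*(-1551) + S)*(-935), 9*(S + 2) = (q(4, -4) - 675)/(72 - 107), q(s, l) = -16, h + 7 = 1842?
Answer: -126*sqrt(4507631)/91373629 ≈ -0.0029277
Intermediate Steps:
h = 1835 (h = -7 + 1842 = 1835)
E(J, K) = 1835
S = 61/315 (S = -2 + ((-16 - 675)/(72 - 107))/9 = -2 + (-691/(-35))/9 = -2 + (-691*(-1/35))/9 = -2 + (1/9)*(691/35) = -2 + 691/315 = 61/315 ≈ 0.19365)
M = -91373629/126 (M = -9/2 + ((-1*(-1551) + 61/315)*(-935))/2 = -9/2 + ((1551 + 61/315)*(-935))/2 = -9/2 + ((488626/315)*(-935))/2 = -9/2 + (1/2)*(-91373062/63) = -9/2 - 45686531/63 = -91373629/126 ≈ -7.2519e+5)
sqrt(E(1833, 1400) + 4505796)/M = sqrt(1835 + 4505796)/(-91373629/126) = sqrt(4507631)*(-126/91373629) = -126*sqrt(4507631)/91373629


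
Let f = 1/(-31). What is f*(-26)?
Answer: 26/31 ≈ 0.83871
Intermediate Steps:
f = -1/31 ≈ -0.032258
f*(-26) = -1/31*(-26) = 26/31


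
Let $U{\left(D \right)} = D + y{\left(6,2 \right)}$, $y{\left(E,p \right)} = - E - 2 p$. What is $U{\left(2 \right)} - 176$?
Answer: $-184$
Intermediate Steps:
$U{\left(D \right)} = -10 + D$ ($U{\left(D \right)} = D - 10 = -10 + D$)
$U{\left(2 \right)} - 176 = \left(-10 + 2\right) - 176 = -8 - 176 = -184$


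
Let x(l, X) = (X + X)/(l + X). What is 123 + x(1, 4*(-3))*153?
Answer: 5025/11 ≈ 456.82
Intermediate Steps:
x(l, X) = 2*X/(X + l) (x(l, X) = (2*X)/(X + l) = 2*X/(X + l))
123 + x(1, 4*(-3))*153 = 123 + (2*(4*(-3))/(4*(-3) + 1))*153 = 123 + (2*(-12)/(-12 + 1))*153 = 123 + (2*(-12)/(-11))*153 = 123 + (2*(-12)*(-1/11))*153 = 123 + (24/11)*153 = 123 + 3672/11 = 5025/11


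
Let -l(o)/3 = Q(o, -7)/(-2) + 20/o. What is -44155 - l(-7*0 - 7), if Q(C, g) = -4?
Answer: -309103/7 ≈ -44158.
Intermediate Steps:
l(o) = -6 - 60/o (l(o) = -3*(-4/(-2) + 20/o) = -3*(-4*(-½) + 20/o) = -3*(2 + 20/o) = -6 - 60/o)
-44155 - l(-7*0 - 7) = -44155 - (-6 - 60/(-7*0 - 7)) = -44155 - (-6 - 60/(0 - 7)) = -44155 - (-6 - 60/(-7)) = -44155 - (-6 - 60*(-⅐)) = -44155 - (-6 + 60/7) = -44155 - 1*18/7 = -44155 - 18/7 = -309103/7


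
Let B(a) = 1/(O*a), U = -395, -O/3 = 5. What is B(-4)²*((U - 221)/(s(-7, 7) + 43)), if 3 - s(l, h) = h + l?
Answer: -77/20700 ≈ -0.0037198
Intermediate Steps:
O = -15 (O = -3*5 = -15)
s(l, h) = 3 - h - l (s(l, h) = 3 - (h + l) = 3 + (-h - l) = 3 - h - l)
B(a) = -1/(15*a) (B(a) = 1/((-15)*a) = -1/(15*a))
B(-4)²*((U - 221)/(s(-7, 7) + 43)) = (-1/15/(-4))²*((-395 - 221)/((3 - 1*7 - 1*(-7)) + 43)) = (-1/15*(-¼))²*(-616/((3 - 7 + 7) + 43)) = (1/60)²*(-616/(3 + 43)) = (-616/46)/3600 = (-616*1/46)/3600 = (1/3600)*(-308/23) = -77/20700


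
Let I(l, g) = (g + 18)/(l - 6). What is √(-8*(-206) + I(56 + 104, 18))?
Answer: √9772378/77 ≈ 40.598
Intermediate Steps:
I(l, g) = (18 + g)/(-6 + l)
√(-8*(-206) + I(56 + 104, 18)) = √(-8*(-206) + (18 + 18)/(-6 + (56 + 104))) = √(1648 + 36/(-6 + 160)) = √(1648 + 36/154) = √(1648 + (1/154)*36) = √(1648 + 18/77) = √(126914/77) = √9772378/77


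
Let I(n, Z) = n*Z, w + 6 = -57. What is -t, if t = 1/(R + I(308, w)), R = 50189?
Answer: -1/30785 ≈ -3.2483e-5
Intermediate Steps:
w = -63 (w = -6 - 57 = -63)
I(n, Z) = Z*n
t = 1/30785 (t = 1/(50189 - 63*308) = 1/(50189 - 19404) = 1/30785 ≈ 3.2483e-5)
-t = -1*1/30785 = -1/30785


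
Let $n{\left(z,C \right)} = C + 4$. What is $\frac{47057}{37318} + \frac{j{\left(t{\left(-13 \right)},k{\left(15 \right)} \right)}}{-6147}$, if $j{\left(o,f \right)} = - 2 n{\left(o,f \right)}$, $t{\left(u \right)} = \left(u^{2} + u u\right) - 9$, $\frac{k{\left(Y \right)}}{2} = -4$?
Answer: $\frac{288960835}{229393746} \approx 1.2597$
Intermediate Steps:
$n{\left(z,C \right)} = 4 + C$
$k{\left(Y \right)} = -8$ ($k{\left(Y \right)} = 2 \left(-4\right) = -8$)
$t{\left(u \right)} = -9 + 2 u^{2}$ ($t{\left(u \right)} = \left(u^{2} + u^{2}\right) - 9 = 2 u^{2} - 9 = -9 + 2 u^{2}$)
$j{\left(o,f \right)} = -8 - 2 f$ ($j{\left(o,f \right)} = - 2 \left(4 + f\right) = -8 - 2 f$)
$\frac{47057}{37318} + \frac{j{\left(t{\left(-13 \right)},k{\left(15 \right)} \right)}}{-6147} = \frac{47057}{37318} + \frac{-8 - -16}{-6147} = 47057 \cdot \frac{1}{37318} + \left(-8 + 16\right) \left(- \frac{1}{6147}\right) = \frac{47057}{37318} + 8 \left(- \frac{1}{6147}\right) = \frac{47057}{37318} - \frac{8}{6147} = \frac{288960835}{229393746}$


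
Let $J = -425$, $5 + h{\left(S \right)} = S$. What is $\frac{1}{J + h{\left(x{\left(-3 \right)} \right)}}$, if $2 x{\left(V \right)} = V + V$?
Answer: $- \frac{1}{433} \approx -0.0023095$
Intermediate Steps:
$x{\left(V \right)} = V$ ($x{\left(V \right)} = \frac{V + V}{2} = \frac{2 V}{2} = V$)
$h{\left(S \right)} = -5 + S$
$\frac{1}{J + h{\left(x{\left(-3 \right)} \right)}} = \frac{1}{-425 - 8} = \frac{1}{-433} = - \frac{1}{433}$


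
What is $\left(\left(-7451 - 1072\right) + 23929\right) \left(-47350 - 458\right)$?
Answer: $-736530048$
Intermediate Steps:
$\left(\left(-7451 - 1072\right) + 23929\right) \left(-47350 - 458\right) = \left(\left(-7451 - 1072\right) + 23929\right) \left(-47808\right) = \left(-8523 + 23929\right) \left(-47808\right) = 15406 \left(-47808\right) = -736530048$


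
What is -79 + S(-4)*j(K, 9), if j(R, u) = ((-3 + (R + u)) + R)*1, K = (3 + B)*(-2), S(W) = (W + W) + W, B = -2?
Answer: -103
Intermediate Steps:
S(W) = 3*W (S(W) = 2*W + W = 3*W)
K = -2 (K = (3 - 2)*(-2) = 1*(-2) = -2)
j(R, u) = -3 + u + 2*R (j(R, u) = ((-3 + R + u) + R)*1 = (-3 + u + 2*R)*1 = -3 + u + 2*R)
-79 + S(-4)*j(K, 9) = -79 + (3*(-4))*(-3 + 9 + 2*(-2)) = -79 - 12*(-3 + 9 - 4) = -79 - 12*2 = -79 - 24 = -103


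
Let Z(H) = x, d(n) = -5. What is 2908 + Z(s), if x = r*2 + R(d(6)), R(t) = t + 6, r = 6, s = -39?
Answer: 2921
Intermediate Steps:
R(t) = 6 + t
x = 13 (x = 6*2 + (6 - 5) = 12 + 1 = 13)
Z(H) = 13
2908 + Z(s) = 2908 + 13 = 2921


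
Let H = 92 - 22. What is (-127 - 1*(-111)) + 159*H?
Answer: 11114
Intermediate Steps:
H = 70
(-127 - 1*(-111)) + 159*H = (-127 - 1*(-111)) + 159*70 = (-127 + 111) + 11130 = -16 + 11130 = 11114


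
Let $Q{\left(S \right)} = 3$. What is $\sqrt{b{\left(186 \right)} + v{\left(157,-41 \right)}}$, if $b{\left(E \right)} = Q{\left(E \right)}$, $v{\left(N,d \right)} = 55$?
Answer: $\sqrt{58} \approx 7.6158$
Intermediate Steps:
$b{\left(E \right)} = 3$
$\sqrt{b{\left(186 \right)} + v{\left(157,-41 \right)}} = \sqrt{3 + 55} = \sqrt{58}$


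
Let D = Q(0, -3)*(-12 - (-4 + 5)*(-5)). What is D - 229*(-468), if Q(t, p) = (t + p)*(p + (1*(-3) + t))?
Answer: 107046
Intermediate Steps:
Q(t, p) = (p + t)*(-3 + p + t) (Q(t, p) = (p + t)*(p + (-3 + t)) = (p + t)*(-3 + p + t))
D = -126 (D = ((-3)² + 0² - 3*(-3) - 3*0 + 2*(-3)*0)*(-12 - (-4 + 5)*(-5)) = (9 + 0 + 9 + 0 + 0)*(-12 - (-5)) = 18*(-12 - 1*(-5)) = 18*(-12 + 5) = 18*(-7) = -126)
D - 229*(-468) = -126 - 229*(-468) = -126 + 107172 = 107046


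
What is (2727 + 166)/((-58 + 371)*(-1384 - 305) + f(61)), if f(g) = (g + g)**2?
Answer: -2893/513773 ≈ -0.0056309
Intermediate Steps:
f(g) = 4*g**2 (f(g) = (2*g)**2 = 4*g**2)
(2727 + 166)/((-58 + 371)*(-1384 - 305) + f(61)) = (2727 + 166)/((-58 + 371)*(-1384 - 305) + 4*61**2) = 2893/(313*(-1689) + 4*3721) = 2893/(-528657 + 14884) = 2893/(-513773) = 2893*(-1/513773) = -2893/513773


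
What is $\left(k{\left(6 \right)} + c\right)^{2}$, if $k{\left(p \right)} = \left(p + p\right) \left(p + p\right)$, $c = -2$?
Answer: $20164$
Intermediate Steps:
$k{\left(p \right)} = 4 p^{2}$ ($k{\left(p \right)} = 2 p 2 p = 4 p^{2}$)
$\left(k{\left(6 \right)} + c\right)^{2} = \left(4 \cdot 6^{2} - 2\right)^{2} = \left(4 \cdot 36 - 2\right)^{2} = \left(144 - 2\right)^{2} = 142^{2} = 20164$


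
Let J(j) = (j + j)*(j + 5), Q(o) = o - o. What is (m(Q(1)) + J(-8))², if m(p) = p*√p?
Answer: 2304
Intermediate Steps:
Q(o) = 0
J(j) = 2*j*(5 + j) (J(j) = (2*j)*(5 + j) = 2*j*(5 + j))
m(p) = p^(3/2)
(m(Q(1)) + J(-8))² = (0^(3/2) + 2*(-8)*(5 - 8))² = (0 + 2*(-8)*(-3))² = (0 + 48)² = 48² = 2304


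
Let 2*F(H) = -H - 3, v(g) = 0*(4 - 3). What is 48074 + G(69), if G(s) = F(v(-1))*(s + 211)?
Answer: 47654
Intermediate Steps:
v(g) = 0 (v(g) = 0*1 = 0)
F(H) = -3/2 - H/2 (F(H) = (-H - 3)/2 = (-3 - H)/2 = -3/2 - H/2)
G(s) = -633/2 - 3*s/2 (G(s) = (-3/2 - ½*0)*(s + 211) = (-3/2 + 0)*(211 + s) = -3*(211 + s)/2 = -633/2 - 3*s/2)
48074 + G(69) = 48074 + (-633/2 - 3/2*69) = 48074 + (-633/2 - 207/2) = 48074 - 420 = 47654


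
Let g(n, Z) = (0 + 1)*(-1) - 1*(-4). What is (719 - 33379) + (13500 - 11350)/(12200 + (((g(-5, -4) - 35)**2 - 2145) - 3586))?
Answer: -244719230/7493 ≈ -32660.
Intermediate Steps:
g(n, Z) = 3 (g(n, Z) = 1*(-1) + 4 = -1 + 4 = 3)
(719 - 33379) + (13500 - 11350)/(12200 + (((g(-5, -4) - 35)**2 - 2145) - 3586)) = (719 - 33379) + (13500 - 11350)/(12200 + (((3 - 35)**2 - 2145) - 3586)) = -32660 + 2150/(12200 + (((-32)**2 - 2145) - 3586)) = -32660 + 2150/(12200 + ((1024 - 2145) - 3586)) = -32660 + 2150/(12200 + (-1121 - 3586)) = -32660 + 2150/(12200 - 4707) = -32660 + 2150/7493 = -244719230/7493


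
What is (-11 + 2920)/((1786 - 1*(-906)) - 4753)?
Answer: -2909/2061 ≈ -1.4115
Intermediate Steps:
(-11 + 2920)/((1786 - 1*(-906)) - 4753) = 2909/((1786 + 906) - 4753) = 2909/(2692 - 4753) = 2909/(-2061) = 2909*(-1/2061) = -2909/2061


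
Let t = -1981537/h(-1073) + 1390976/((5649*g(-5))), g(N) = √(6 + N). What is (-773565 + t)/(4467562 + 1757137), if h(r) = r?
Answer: -4676182879244/37730247350523 ≈ -0.12394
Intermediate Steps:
t = 12686219761/6061377 (t = -1981537/(-1073) + 1390976/((5649*√(6 - 5))) = -1981537*(-1/1073) + 1390976/((5649*√1)) = 1981537/1073 + 1390976/((5649*1)) = 1981537/1073 + 1390976/5649 = 12686219761/6061377 ≈ 2093.0)
(-773565 + t)/(4467562 + 1757137) = (-773565 + 12686219761/6061377)/(4467562 + 1757137) = -4676182879244/6061377/6224699 = -4676182879244/6061377*1/6224699 = -4676182879244/37730247350523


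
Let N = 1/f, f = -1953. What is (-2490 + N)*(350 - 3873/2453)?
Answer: -4156269465367/4790709 ≈ -8.6757e+5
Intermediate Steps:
N = -1/1953 (N = 1/(-1953) = -1/1953 ≈ -0.00051203)
(-2490 + N)*(350 - 3873/2453) = (-2490 - 1/1953)*(350 - 3873/2453) = -4862971*(350 - 3873*1/2453)/1953 = -4862971*(350 - 3873/2453)/1953 = -4862971/1953*854677/2453 = -4156269465367/4790709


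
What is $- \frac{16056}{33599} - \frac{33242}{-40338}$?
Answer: $\frac{234615515}{677658231} \approx 0.34622$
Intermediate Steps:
$- \frac{16056}{33599} - \frac{33242}{-40338} = \left(-16056\right) \frac{1}{33599} - - \frac{16621}{20169} = - \frac{16056}{33599} + \frac{16621}{20169} = \frac{234615515}{677658231}$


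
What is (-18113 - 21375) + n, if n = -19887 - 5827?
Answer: -65202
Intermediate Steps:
n = -25714
(-18113 - 21375) + n = (-18113 - 21375) - 25714 = -39488 - 25714 = -65202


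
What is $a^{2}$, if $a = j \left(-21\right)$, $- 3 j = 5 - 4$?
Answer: $49$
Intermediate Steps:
$j = - \frac{1}{3}$ ($j = - \frac{5 - 4}{3} = \left(- \frac{1}{3}\right) 1 = - \frac{1}{3} \approx -0.33333$)
$a = 7$ ($a = \left(- \frac{1}{3}\right) \left(-21\right) = 7$)
$a^{2} = 7^{2} = 49$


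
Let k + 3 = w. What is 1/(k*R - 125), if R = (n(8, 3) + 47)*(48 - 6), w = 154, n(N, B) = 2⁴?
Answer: 1/399421 ≈ 2.5036e-6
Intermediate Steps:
n(N, B) = 16
R = 2646 (R = (16 + 47)*(48 - 6) = 63*42 = 2646)
k = 151 (k = -3 + 154 = 151)
1/(k*R - 125) = 1/(151*2646 - 125) = 1/(399546 - 125) = 1/399421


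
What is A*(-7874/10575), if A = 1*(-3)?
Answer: 7874/3525 ≈ 2.2338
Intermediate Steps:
A = -3
A*(-7874/10575) = -(-23622)/10575 = -3*(-7874/10575) = 7874/3525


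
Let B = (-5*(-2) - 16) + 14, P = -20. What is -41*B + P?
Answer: -348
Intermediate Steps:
B = 8 (B = (10 - 16) + 14 = -6 + 14 = 8)
-41*B + P = -41*8 - 20 = -328 - 20 = -348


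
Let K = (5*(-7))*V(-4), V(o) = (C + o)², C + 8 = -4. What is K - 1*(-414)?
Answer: -8546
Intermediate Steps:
C = -12 (C = -8 - 4 = -12)
V(o) = (-12 + o)²
K = -8960 (K = (5*(-7))*(-12 - 4)² = -35*(-16)² = -35*256 = -8960)
K - 1*(-414) = -8960 - 1*(-414) = -8960 + 414 = -8546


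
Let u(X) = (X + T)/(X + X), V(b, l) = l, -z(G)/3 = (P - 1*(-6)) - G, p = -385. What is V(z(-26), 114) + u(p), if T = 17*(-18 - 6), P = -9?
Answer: 88573/770 ≈ 115.03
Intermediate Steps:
T = -408 (T = 17*(-24) = -408)
z(G) = 9 + 3*G (z(G) = -3*((-9 - 1*(-6)) - G) = -3*((-9 + 6) - G) = -3*(-3 - G) = 9 + 3*G)
u(X) = (-408 + X)/(2*X) (u(X) = (X - 408)/(X + X) = (-408 + X)/((2*X)) = (-408 + X)*(1/(2*X)) = (-408 + X)/(2*X))
V(z(-26), 114) + u(p) = 114 + (½)*(-408 - 385)/(-385) = 114 + (½)*(-1/385)*(-793) = 114 + 793/770 = 88573/770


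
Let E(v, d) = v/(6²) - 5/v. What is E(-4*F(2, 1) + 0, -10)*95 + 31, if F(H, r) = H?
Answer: 4987/72 ≈ 69.264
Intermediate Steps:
E(v, d) = -5/v + v/36 (E(v, d) = v/36 - 5/v = -5/v + v/36)
E(-4*F(2, 1) + 0, -10)*95 + 31 = (-5/(-4*2 + 0) + (-4*2 + 0)/36)*95 + 31 = (-5/(-8 + 0) + (-8 + 0)/36)*95 + 31 = (-5/(-8) + (1/36)*(-8))*95 + 31 = (-5*(-⅛) - 2/9)*95 + 31 = (5/8 - 2/9)*95 + 31 = (29/72)*95 + 31 = 2755/72 + 31 = 4987/72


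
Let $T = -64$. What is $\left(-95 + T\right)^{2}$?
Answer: $25281$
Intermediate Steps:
$\left(-95 + T\right)^{2} = \left(-95 - 64\right)^{2} = \left(-159\right)^{2} = 25281$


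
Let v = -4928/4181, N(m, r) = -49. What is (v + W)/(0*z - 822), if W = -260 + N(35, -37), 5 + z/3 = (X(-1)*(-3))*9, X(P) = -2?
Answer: 1296857/3436782 ≈ 0.37735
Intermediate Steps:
v = -4928/4181 (v = -4928*1/4181 = -4928/4181 ≈ -1.1787)
z = 147 (z = -15 + 3*(-2*(-3)*9) = -15 + 3*(6*9) = -15 + 3*54 = -15 + 162 = 147)
W = -309 (W = -260 - 49 = -309)
(v + W)/(0*z - 822) = (-4928/4181 - 309)/(0*147 - 822) = -1296857/(4181*(0 - 822)) = -1296857/4181/(-822) = -1296857/4181*(-1/822) = 1296857/3436782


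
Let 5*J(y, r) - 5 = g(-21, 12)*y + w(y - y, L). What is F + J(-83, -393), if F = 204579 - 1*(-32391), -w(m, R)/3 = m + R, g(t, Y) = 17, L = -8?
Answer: 1183468/5 ≈ 2.3669e+5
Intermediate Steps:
w(m, R) = -3*R - 3*m (w(m, R) = -3*(m + R) = -3*(R + m) = -3*R - 3*m)
J(y, r) = 29/5 + 17*y/5 (J(y, r) = 1 + (17*y + (-3*(-8) - 3*(y - y)))/5 = 1 + (17*y + (24 - 3*0))/5 = 1 + (17*y + (24 + 0))/5 = 1 + (17*y + 24)/5 = 1 + (24 + 17*y)/5 = 1 + (24/5 + 17*y/5) = 29/5 + 17*y/5)
F = 236970 (F = 204579 + 32391 = 236970)
F + J(-83, -393) = 236970 + (29/5 + (17/5)*(-83)) = 236970 + (29/5 - 1411/5) = 236970 - 1382/5 = 1183468/5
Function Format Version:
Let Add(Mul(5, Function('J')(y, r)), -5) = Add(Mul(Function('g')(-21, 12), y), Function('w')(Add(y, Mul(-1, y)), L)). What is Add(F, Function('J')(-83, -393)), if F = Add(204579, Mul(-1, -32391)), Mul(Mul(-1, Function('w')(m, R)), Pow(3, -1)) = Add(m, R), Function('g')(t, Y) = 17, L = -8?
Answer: Rational(1183468, 5) ≈ 2.3669e+5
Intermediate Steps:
Function('w')(m, R) = Add(Mul(-3, R), Mul(-3, m)) (Function('w')(m, R) = Mul(-3, Add(m, R)) = Mul(-3, Add(R, m)) = Add(Mul(-3, R), Mul(-3, m)))
Function('J')(y, r) = Add(Rational(29, 5), Mul(Rational(17, 5), y)) (Function('J')(y, r) = Add(1, Mul(Rational(1, 5), Add(Mul(17, y), Add(Mul(-3, -8), Mul(-3, Add(y, Mul(-1, y))))))) = Add(1, Mul(Rational(1, 5), Add(Mul(17, y), Add(24, Mul(-3, 0))))) = Add(1, Mul(Rational(1, 5), Add(Mul(17, y), Add(24, 0)))) = Add(1, Mul(Rational(1, 5), Add(Mul(17, y), 24))) = Add(1, Mul(Rational(1, 5), Add(24, Mul(17, y)))) = Add(1, Add(Rational(24, 5), Mul(Rational(17, 5), y))) = Add(Rational(29, 5), Mul(Rational(17, 5), y)))
F = 236970 (F = Add(204579, 32391) = 236970)
Add(F, Function('J')(-83, -393)) = Add(236970, Add(Rational(29, 5), Mul(Rational(17, 5), -83))) = Add(236970, Add(Rational(29, 5), Rational(-1411, 5))) = Add(236970, Rational(-1382, 5)) = Rational(1183468, 5)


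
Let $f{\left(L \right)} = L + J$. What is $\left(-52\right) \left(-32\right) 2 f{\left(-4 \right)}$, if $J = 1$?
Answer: $-9984$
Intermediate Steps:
$f{\left(L \right)} = 1 + L$ ($f{\left(L \right)} = L + 1 = 1 + L$)
$\left(-52\right) \left(-32\right) 2 f{\left(-4 \right)} = \left(-52\right) \left(-32\right) 2 \left(1 - 4\right) = 1664 \cdot 2 \left(-3\right) = 1664 \left(-6\right) = -9984$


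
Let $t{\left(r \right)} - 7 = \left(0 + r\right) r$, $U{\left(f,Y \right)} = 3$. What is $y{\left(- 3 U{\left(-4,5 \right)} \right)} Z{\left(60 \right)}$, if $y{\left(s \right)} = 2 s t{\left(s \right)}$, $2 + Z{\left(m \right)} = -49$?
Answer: $80784$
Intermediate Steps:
$t{\left(r \right)} = 7 + r^{2}$ ($t{\left(r \right)} = 7 + \left(0 + r\right) r = 7 + r r = 7 + r^{2}$)
$Z{\left(m \right)} = -51$ ($Z{\left(m \right)} = -2 - 49 = -51$)
$y{\left(s \right)} = 2 s \left(7 + s^{2}\right)$
$y{\left(- 3 U{\left(-4,5 \right)} \right)} Z{\left(60 \right)} = 2 \left(\left(-3\right) 3\right) \left(7 + \left(\left(-3\right) 3\right)^{2}\right) \left(-51\right) = 2 \left(-9\right) \left(7 + \left(-9\right)^{2}\right) \left(-51\right) = 2 \left(-9\right) \left(7 + 81\right) \left(-51\right) = 2 \left(-9\right) 88 \left(-51\right) = \left(-1584\right) \left(-51\right) = 80784$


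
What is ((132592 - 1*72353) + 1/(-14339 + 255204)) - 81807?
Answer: -5194976319/240865 ≈ -21568.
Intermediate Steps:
((132592 - 1*72353) + 1/(-14339 + 255204)) - 81807 = ((132592 - 72353) + 1/240865) - 81807 = (60239 + 1/240865) - 81807 = 14509466736/240865 - 81807 = -5194976319/240865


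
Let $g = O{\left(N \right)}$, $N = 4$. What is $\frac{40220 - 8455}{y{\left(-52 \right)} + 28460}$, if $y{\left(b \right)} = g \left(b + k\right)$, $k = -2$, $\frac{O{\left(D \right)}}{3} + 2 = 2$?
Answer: $\frac{6353}{5692} \approx 1.1161$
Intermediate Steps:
$O{\left(D \right)} = 0$ ($O{\left(D \right)} = -6 + 3 \cdot 2 = -6 + 6 = 0$)
$g = 0$
$y{\left(b \right)} = 0$ ($y{\left(b \right)} = 0 \left(b - 2\right) = 0 \left(-2 + b\right) = 0$)
$\frac{40220 - 8455}{y{\left(-52 \right)} + 28460} = \frac{40220 - 8455}{0 + 28460} = \frac{31765}{28460} = 31765 \cdot \frac{1}{28460} = \frac{6353}{5692}$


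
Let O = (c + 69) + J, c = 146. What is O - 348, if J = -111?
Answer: -244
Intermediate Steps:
O = 104 (O = (146 + 69) - 111 = 215 - 111 = 104)
O - 348 = 104 - 348 = -244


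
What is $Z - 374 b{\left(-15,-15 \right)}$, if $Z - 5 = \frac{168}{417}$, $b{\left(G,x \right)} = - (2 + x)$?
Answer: $- \frac{675067}{139} \approx -4856.6$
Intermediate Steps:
$b{\left(G,x \right)} = -2 - x$
$Z = \frac{751}{139}$ ($Z = 5 + \frac{168}{417} = 5 + 168 \cdot \frac{1}{417} = 5 + \frac{56}{139} = \frac{751}{139} \approx 5.4029$)
$Z - 374 b{\left(-15,-15 \right)} = \frac{751}{139} - 374 \left(-2 - -15\right) = \frac{751}{139} - 374 \left(-2 + 15\right) = \frac{751}{139} - 4862 = - \frac{675067}{139}$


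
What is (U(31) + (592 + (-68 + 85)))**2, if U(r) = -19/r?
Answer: 355699600/961 ≈ 3.7014e+5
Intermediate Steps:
(U(31) + (592 + (-68 + 85)))**2 = (-19/31 + (592 + (-68 + 85)))**2 = (-19*1/31 + (592 + 17))**2 = (-19/31 + 609)**2 = (18860/31)**2 = 355699600/961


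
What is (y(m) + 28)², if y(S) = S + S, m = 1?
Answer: 900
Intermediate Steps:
y(S) = 2*S
(y(m) + 28)² = (2*1 + 28)² = (2 + 28)² = 30² = 900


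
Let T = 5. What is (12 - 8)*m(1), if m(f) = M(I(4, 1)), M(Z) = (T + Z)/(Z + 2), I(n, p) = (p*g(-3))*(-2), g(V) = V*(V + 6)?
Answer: 23/5 ≈ 4.6000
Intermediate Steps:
g(V) = V*(6 + V)
I(n, p) = 18*p (I(n, p) = (p*(-3*(6 - 3)))*(-2) = (p*(-3*3))*(-2) = (p*(-9))*(-2) = -9*p*(-2) = 18*p)
M(Z) = (5 + Z)/(2 + Z) (M(Z) = (5 + Z)/(Z + 2) = (5 + Z)/(2 + Z))
m(f) = 23/20 (m(f) = (5 + 18*1)/(2 + 18*1) = (5 + 18)/(2 + 18) = 23/20)
(12 - 8)*m(1) = (12 - 8)*(23/20) = 4*(23/20) = 23/5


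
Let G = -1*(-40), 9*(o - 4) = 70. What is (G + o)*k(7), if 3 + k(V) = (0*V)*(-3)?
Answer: -466/3 ≈ -155.33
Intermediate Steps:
o = 106/9 (o = 4 + (1/9)*70 = 4 + 70/9 = 106/9 ≈ 11.778)
k(V) = -3 (k(V) = -3 + (0*V)*(-3) = -3 + 0*(-3) = -3 + 0 = -3)
G = 40
(G + o)*k(7) = (40 + 106/9)*(-3) = (466/9)*(-3) = -466/3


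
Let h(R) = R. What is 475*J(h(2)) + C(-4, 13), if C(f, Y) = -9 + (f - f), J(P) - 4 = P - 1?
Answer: 2366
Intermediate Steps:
J(P) = 3 + P (J(P) = 4 + (P - 1) = 4 + (-1 + P) = 3 + P)
C(f, Y) = -9 (C(f, Y) = -9 + 0 = -9)
475*J(h(2)) + C(-4, 13) = 475*(3 + 2) - 9 = 475*5 - 9 = 2375 - 9 = 2366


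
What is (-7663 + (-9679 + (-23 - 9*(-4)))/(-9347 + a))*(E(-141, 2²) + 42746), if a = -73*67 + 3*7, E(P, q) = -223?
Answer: -1544083907405/4739 ≈ -3.2583e+8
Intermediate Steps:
a = -4870 (a = -4891 + 21 = -4870)
(-7663 + (-9679 + (-23 - 9*(-4)))/(-9347 + a))*(E(-141, 2²) + 42746) = (-7663 + (-9679 + (-23 - 9*(-4)))/(-9347 - 4870))*(-223 + 42746) = (-7663 + (-9679 + (-23 + 36))/(-14217))*42523 = (-7663 + (-9679 + 13)*(-1/14217))*42523 = (-7663 - 9666*(-1/14217))*42523 = (-7663 + 3222/4739)*42523 = -36311735/4739*42523 = -1544083907405/4739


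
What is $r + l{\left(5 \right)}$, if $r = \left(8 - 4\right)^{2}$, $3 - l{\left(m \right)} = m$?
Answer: $14$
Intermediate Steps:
$l{\left(m \right)} = 3 - m$
$r = 16$ ($r = 4^{2} = 16$)
$r + l{\left(5 \right)} = 16 + \left(3 - 5\right) = 16 - 2 = 14$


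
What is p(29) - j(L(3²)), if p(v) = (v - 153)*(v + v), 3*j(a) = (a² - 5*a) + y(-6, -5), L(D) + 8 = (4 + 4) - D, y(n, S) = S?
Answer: -21697/3 ≈ -7232.3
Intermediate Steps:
L(D) = -D (L(D) = -8 + ((4 + 4) - D) = -8 + (8 - D) = -D)
j(a) = -5/3 - 5*a/3 + a²/3 (j(a) = ((a² - 5*a) - 5)/3 = (-5 + a² - 5*a)/3 = -5/3 - 5*a/3 + a²/3)
p(v) = 2*v*(-153 + v) (p(v) = (-153 + v)*(2*v) = 2*v*(-153 + v))
p(29) - j(L(3²)) = 2*29*(-153 + 29) - (-5/3 - (-5)*3²/3 + (-1*3²)²/3) = 2*29*(-124) - (-5/3 - (-5)*9/3 + (-1*9)²/3) = -7192 - (-5/3 - 5/3*(-9) + (⅓)*(-9)²) = -7192 - (-5/3 + 15 + (⅓)*81) = -7192 - (-5/3 + 15 + 27) = -7192 - 1*121/3 = -7192 - 121/3 = -21697/3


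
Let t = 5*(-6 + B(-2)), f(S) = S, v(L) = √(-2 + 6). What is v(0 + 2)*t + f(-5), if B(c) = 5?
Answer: -15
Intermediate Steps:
v(L) = 2 (v(L) = √4 = 2)
t = -5 (t = 5*(-6 + 5) = 5*(-1) = -5)
v(0 + 2)*t + f(-5) = 2*(-5) - 5 = -10 - 5 = -15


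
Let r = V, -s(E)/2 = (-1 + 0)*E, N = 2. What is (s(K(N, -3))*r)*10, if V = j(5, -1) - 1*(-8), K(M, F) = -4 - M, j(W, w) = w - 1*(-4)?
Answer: -1320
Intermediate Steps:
j(W, w) = 4 + w (j(W, w) = w + 4 = 4 + w)
s(E) = 2*E (s(E) = -2*(-1 + 0)*E = -(-2)*E = 2*E)
V = 11 (V = (4 - 1) - 1*(-8) = 3 + 8 = 11)
r = 11
(s(K(N, -3))*r)*10 = ((2*(-4 - 1*2))*11)*10 = ((2*(-4 - 2))*11)*10 = ((2*(-6))*11)*10 = -12*11*10 = -132*10 = -1320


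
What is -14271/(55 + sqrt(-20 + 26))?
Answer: -784905/3019 + 14271*sqrt(6)/3019 ≈ -248.41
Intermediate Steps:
-14271/(55 + sqrt(-20 + 26)) = -14271/(55 + sqrt(6))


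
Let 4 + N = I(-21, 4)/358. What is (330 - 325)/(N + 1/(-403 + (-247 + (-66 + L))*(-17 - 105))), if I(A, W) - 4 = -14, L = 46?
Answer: -28793045/23195112 ≈ -1.2413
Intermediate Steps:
I(A, W) = -10 (I(A, W) = 4 - 14 = -10)
N = -721/179 (N = -4 - 10/358 = -4 - 10*1/358 = -4 - 5/179 = -721/179 ≈ -4.0279)
(330 - 325)/(N + 1/(-403 + (-247 + (-66 + L))*(-17 - 105))) = (330 - 325)/(-721/179 + 1/(-403 + (-247 + (-66 + 46))*(-17 - 105))) = 5/(-721/179 + 1/(-403 + (-247 - 20)*(-122))) = 5/(-721/179 + 1/(-403 - 267*(-122))) = 5/(-721/179 + 1/(-403 + 32574)) = 5/(-721/179 + 1/32171) = 5/(-23195112/5758609) = 5*(-5758609/23195112) = -28793045/23195112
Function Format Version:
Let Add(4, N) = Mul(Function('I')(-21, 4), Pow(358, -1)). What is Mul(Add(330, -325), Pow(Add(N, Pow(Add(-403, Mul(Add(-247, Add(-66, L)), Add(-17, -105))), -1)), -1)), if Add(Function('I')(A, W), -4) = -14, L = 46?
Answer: Rational(-28793045, 23195112) ≈ -1.2413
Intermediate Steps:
Function('I')(A, W) = -10 (Function('I')(A, W) = Add(4, -14) = -10)
N = Rational(-721, 179) (N = Add(-4, Mul(-10, Pow(358, -1))) = Add(-4, Mul(-10, Rational(1, 358))) = Add(-4, Rational(-5, 179)) = Rational(-721, 179) ≈ -4.0279)
Mul(Add(330, -325), Pow(Add(N, Pow(Add(-403, Mul(Add(-247, Add(-66, L)), Add(-17, -105))), -1)), -1)) = Mul(Add(330, -325), Pow(Add(Rational(-721, 179), Pow(Add(-403, Mul(Add(-247, Add(-66, 46)), Add(-17, -105))), -1)), -1)) = Mul(5, Pow(Add(Rational(-721, 179), Pow(Add(-403, Mul(Add(-247, -20), -122)), -1)), -1)) = Mul(5, Pow(Add(Rational(-721, 179), Pow(Add(-403, Mul(-267, -122)), -1)), -1)) = Mul(5, Pow(Add(Rational(-721, 179), Pow(Add(-403, 32574), -1)), -1)) = Mul(5, Pow(Add(Rational(-721, 179), Pow(32171, -1)), -1)) = Mul(5, Pow(Add(Rational(-721, 179), Rational(1, 32171)), -1)) = Mul(5, Pow(Rational(-23195112, 5758609), -1)) = Mul(5, Rational(-5758609, 23195112)) = Rational(-28793045, 23195112)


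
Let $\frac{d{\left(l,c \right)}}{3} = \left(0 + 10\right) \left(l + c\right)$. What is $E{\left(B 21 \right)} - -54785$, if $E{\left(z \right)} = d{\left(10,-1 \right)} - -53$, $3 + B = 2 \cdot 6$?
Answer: $55108$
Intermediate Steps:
$B = 9$ ($B = -3 + 2 \cdot 6 = -3 + 12 = 9$)
$d{\left(l,c \right)} = 30 c + 30 l$ ($d{\left(l,c \right)} = 3 \left(0 + 10\right) \left(l + c\right) = 3 \cdot 10 \left(c + l\right) = 3 \left(10 c + 10 l\right) = 30 c + 30 l$)
$E{\left(z \right)} = 323$ ($E{\left(z \right)} = \left(30 \left(-1\right) + 30 \cdot 10\right) - -53 = \left(-30 + 300\right) + 53 = 270 + 53 = 323$)
$E{\left(B 21 \right)} - -54785 = 323 - -54785 = 323 + 54785 = 55108$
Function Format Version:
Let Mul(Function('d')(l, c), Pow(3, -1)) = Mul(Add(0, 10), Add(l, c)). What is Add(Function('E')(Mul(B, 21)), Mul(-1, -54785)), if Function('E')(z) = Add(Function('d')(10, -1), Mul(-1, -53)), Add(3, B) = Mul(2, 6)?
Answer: 55108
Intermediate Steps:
B = 9 (B = Add(-3, Mul(2, 6)) = Add(-3, 12) = 9)
Function('d')(l, c) = Add(Mul(30, c), Mul(30, l)) (Function('d')(l, c) = Mul(3, Mul(Add(0, 10), Add(l, c))) = Mul(3, Mul(10, Add(c, l))) = Mul(3, Add(Mul(10, c), Mul(10, l))) = Add(Mul(30, c), Mul(30, l)))
Function('E')(z) = 323 (Function('E')(z) = Add(Add(Mul(30, -1), Mul(30, 10)), Mul(-1, -53)) = Add(Add(-30, 300), 53) = Add(270, 53) = 323)
Add(Function('E')(Mul(B, 21)), Mul(-1, -54785)) = Add(323, Mul(-1, -54785)) = Add(323, 54785) = 55108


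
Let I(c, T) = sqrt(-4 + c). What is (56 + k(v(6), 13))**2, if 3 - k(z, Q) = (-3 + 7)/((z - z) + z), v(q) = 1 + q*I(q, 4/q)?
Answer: 17582401/5041 - 201264*sqrt(2)/5041 ≈ 3431.4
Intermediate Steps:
v(q) = 1 + q*sqrt(-4 + q)
k(z, Q) = 3 - 4/z (k(z, Q) = 3 - (-3 + 7)/((z - z) + z) = 3 - 4/(0 + z) = 3 - 4/z)
(56 + k(v(6), 13))**2 = (56 + (3 - 4/(1 + 6*sqrt(-4 + 6))))**2 = (56 + (3 - 4/(1 + 6*sqrt(2))))**2 = (59 - 4/(1 + 6*sqrt(2)))**2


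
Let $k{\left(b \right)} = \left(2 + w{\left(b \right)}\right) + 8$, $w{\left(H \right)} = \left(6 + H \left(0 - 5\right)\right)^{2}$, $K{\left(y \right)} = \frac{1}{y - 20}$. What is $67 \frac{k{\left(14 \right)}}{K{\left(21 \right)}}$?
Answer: $275102$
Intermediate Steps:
$K{\left(y \right)} = \frac{1}{-20 + y}$
$w{\left(H \right)} = \left(6 - 5 H\right)^{2}$ ($w{\left(H \right)} = \left(6 + H \left(-5\right)\right)^{2} = \left(6 - 5 H\right)^{2}$)
$k{\left(b \right)} = 10 + \left(-6 + 5 b\right)^{2}$ ($k{\left(b \right)} = \left(2 + \left(-6 + 5 b\right)^{2}\right) + 8 = 10 + \left(-6 + 5 b\right)^{2}$)
$67 \frac{k{\left(14 \right)}}{K{\left(21 \right)}} = 67 \frac{10 + \left(-6 + 5 \cdot 14\right)^{2}}{\frac{1}{-20 + 21}} = 67 \frac{10 + \left(-6 + 70\right)^{2}}{1^{-1}} = 67 \frac{10 + 64^{2}}{1} = 67 \left(10 + 4096\right) 1 = 67 \cdot 4106 \cdot 1 = 67 \cdot 4106 = 275102$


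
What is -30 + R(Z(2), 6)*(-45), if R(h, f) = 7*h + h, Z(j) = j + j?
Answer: -1470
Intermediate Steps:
Z(j) = 2*j
R(h, f) = 8*h
-30 + R(Z(2), 6)*(-45) = -30 + (8*(2*2))*(-45) = -30 + (8*4)*(-45) = -30 + 32*(-45) = -30 - 1440 = -1470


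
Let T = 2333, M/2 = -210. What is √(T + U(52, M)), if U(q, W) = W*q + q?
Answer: I*√19455 ≈ 139.48*I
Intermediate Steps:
M = -420 (M = 2*(-210) = -420)
U(q, W) = q + W*q
√(T + U(52, M)) = √(2333 + 52*(1 - 420)) = √(2333 + 52*(-419)) = √(2333 - 21788) = √(-19455) = I*√19455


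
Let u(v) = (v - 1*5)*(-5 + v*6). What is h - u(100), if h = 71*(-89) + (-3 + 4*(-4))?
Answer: -62863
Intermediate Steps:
h = -6338 (h = -6319 + (-3 - 16) = -6319 - 19 = -6338)
u(v) = (-5 + v)*(-5 + 6*v) (u(v) = (v - 5)*(-5 + 6*v) = (-5 + v)*(-5 + 6*v))
h - u(100) = -6338 - (25 - 35*100 + 6*100²) = -6338 - (25 - 3500 + 6*10000) = -6338 - (25 - 3500 + 60000) = -6338 - 1*56525 = -6338 - 56525 = -62863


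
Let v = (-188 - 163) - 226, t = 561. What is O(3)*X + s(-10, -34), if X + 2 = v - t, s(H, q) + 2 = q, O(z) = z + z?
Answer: -6876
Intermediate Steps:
O(z) = 2*z
s(H, q) = -2 + q
v = -577 (v = -351 - 226 = -577)
X = -1140 (X = -2 + (-577 - 1*561) = -2 + (-577 - 561) = -2 - 1138 = -1140)
O(3)*X + s(-10, -34) = (2*3)*(-1140) + (-2 - 34) = 6*(-1140) - 36 = -6840 - 36 = -6876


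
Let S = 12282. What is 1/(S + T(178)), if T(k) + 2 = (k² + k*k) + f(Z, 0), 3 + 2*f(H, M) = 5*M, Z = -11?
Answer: 2/151293 ≈ 1.3219e-5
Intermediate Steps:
f(H, M) = -3/2 + 5*M/2 (f(H, M) = -3/2 + (5*M)/2 = -3/2 + 5*M/2)
T(k) = -7/2 + 2*k² (T(k) = -2 + ((k² + k*k) + (-3/2 + (5/2)*0)) = -2 + ((k² + k²) + (-3/2 + 0)) = -2 + (2*k² - 3/2) = -2 + (-3/2 + 2*k²) = -7/2 + 2*k²)
1/(S + T(178)) = 1/(12282 + (-7/2 + 2*178²)) = 1/(12282 + (-7/2 + 2*31684)) = 1/(12282 + (-7/2 + 63368)) = 1/(12282 + 126729/2) = 1/(151293/2) = 2/151293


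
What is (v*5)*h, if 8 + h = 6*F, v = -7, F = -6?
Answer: 1540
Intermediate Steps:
h = -44 (h = -8 + 6*(-6) = -8 - 36 = -44)
(v*5)*h = -7*5*(-44) = -35*(-44) = 1540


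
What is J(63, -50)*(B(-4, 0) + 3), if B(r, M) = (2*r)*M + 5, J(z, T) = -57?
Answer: -456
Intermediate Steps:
B(r, M) = 5 + 2*M*r (B(r, M) = 2*M*r + 5 = 5 + 2*M*r)
J(63, -50)*(B(-4, 0) + 3) = -57*((5 + 2*0*(-4)) + 3) = -57*((5 + 0) + 3) = -57*(5 + 3) = -57*8 = -456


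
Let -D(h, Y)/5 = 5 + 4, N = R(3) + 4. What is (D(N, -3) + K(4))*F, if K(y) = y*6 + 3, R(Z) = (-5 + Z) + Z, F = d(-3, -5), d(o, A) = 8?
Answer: -144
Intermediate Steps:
F = 8
R(Z) = -5 + 2*Z
N = 5 (N = (-5 + 2*3) + 4 = (-5 + 6) + 4 = 1 + 4 = 5)
D(h, Y) = -45 (D(h, Y) = -5*(5 + 4) = -5*9 = -45)
K(y) = 3 + 6*y (K(y) = 6*y + 3 = 3 + 6*y)
(D(N, -3) + K(4))*F = (-45 + (3 + 6*4))*8 = (-45 + (3 + 24))*8 = (-45 + 27)*8 = -18*8 = -144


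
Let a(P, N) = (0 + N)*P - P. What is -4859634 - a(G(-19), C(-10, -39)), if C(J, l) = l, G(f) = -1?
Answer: -4859674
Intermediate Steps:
a(P, N) = -P + N*P (a(P, N) = N*P - P = -P + N*P)
-4859634 - a(G(-19), C(-10, -39)) = -4859634 - (-1)*(-1 - 39) = -4859634 - (-1)*(-40) = -4859634 - 1*40 = -4859634 - 40 = -4859674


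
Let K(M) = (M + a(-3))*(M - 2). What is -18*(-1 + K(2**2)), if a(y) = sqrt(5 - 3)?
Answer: -126 - 36*sqrt(2) ≈ -176.91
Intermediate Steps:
a(y) = sqrt(2)
K(M) = (-2 + M)*(M + sqrt(2)) (K(M) = (M + sqrt(2))*(M - 2) = (M + sqrt(2))*(-2 + M) = (-2 + M)*(M + sqrt(2)))
-18*(-1 + K(2**2)) = -18*(-1 + ((2**2)**2 - 2*2**2 - 2*sqrt(2) + 2**2*sqrt(2))) = -18*(-1 + (4**2 - 2*4 - 2*sqrt(2) + 4*sqrt(2))) = -18*(-1 + (16 - 8 - 2*sqrt(2) + 4*sqrt(2))) = -18*(-1 + (8 + 2*sqrt(2))) = -18*(7 + 2*sqrt(2)) = -126 - 36*sqrt(2)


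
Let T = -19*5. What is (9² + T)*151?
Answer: -2114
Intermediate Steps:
T = -95
(9² + T)*151 = (9² - 95)*151 = (81 - 95)*151 = -14*151 = -2114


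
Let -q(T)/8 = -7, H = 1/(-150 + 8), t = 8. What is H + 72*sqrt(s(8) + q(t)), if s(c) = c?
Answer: 81791/142 ≈ 575.99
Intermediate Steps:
H = -1/142 (H = 1/(-142) = -1/142 ≈ -0.0070423)
q(T) = 56 (q(T) = -8*(-7) = 56)
H + 72*sqrt(s(8) + q(t)) = -1/142 + 72*sqrt(8 + 56) = -1/142 + 72*sqrt(64) = -1/142 + 72*8 = -1/142 + 576 = 81791/142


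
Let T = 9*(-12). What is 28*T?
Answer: -3024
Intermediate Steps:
T = -108
28*T = 28*(-108) = -3024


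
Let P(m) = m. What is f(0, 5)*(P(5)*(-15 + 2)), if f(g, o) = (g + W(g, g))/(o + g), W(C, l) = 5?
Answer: -65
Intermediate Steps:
f(g, o) = (5 + g)/(g + o) (f(g, o) = (g + 5)/(o + g) = (5 + g)/(g + o))
f(0, 5)*(P(5)*(-15 + 2)) = ((5 + 0)/(0 + 5))*(5*(-15 + 2)) = (5/5)*(5*(-13)) = ((⅕)*5)*(-65) = 1*(-65) = -65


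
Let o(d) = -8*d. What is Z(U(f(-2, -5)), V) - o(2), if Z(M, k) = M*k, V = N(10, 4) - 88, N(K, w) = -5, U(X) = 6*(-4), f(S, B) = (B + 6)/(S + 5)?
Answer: 2248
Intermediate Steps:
f(S, B) = (6 + B)/(5 + S)
U(X) = -24
V = -93 (V = -5 - 88 = -93)
Z(U(f(-2, -5)), V) - o(2) = -24*(-93) - (-8)*2 = 2232 - 1*(-16) = 2232 + 16 = 2248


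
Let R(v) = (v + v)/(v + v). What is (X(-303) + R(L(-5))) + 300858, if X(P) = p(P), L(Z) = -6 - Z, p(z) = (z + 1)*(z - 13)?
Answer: 396291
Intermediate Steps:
p(z) = (1 + z)*(-13 + z)
X(P) = -13 + P² - 12*P
R(v) = 1 (R(v) = (2*v)/((2*v)) = (2*v)*(1/(2*v)) = 1)
(X(-303) + R(L(-5))) + 300858 = ((-13 + (-303)² - 12*(-303)) + 1) + 300858 = ((-13 + 91809 + 3636) + 1) + 300858 = (95432 + 1) + 300858 = 95433 + 300858 = 396291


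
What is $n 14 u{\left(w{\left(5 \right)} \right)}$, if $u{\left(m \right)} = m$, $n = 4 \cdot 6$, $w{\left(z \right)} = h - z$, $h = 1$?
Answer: $-1344$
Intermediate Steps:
$w{\left(z \right)} = 1 - z$
$n = 24$
$n 14 u{\left(w{\left(5 \right)} \right)} = 24 \cdot 14 \left(1 - 5\right) = 336 \left(1 - 5\right) = 336 \left(-4\right) = -1344$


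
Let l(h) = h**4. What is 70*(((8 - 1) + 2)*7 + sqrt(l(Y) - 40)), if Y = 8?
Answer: 4410 + 1820*sqrt(6) ≈ 8868.1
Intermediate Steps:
70*(((8 - 1) + 2)*7 + sqrt(l(Y) - 40)) = 70*(((8 - 1) + 2)*7 + sqrt(8**4 - 40)) = 70*((7 + 2)*7 + sqrt(4096 - 40)) = 70*(9*7 + sqrt(4056)) = 70*(63 + 26*sqrt(6)) = 4410 + 1820*sqrt(6)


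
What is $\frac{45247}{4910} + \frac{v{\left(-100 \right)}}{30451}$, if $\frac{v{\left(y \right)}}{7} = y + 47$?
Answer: $\frac{1375994787}{149514410} \approx 9.2031$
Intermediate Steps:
$v{\left(y \right)} = 329 + 7 y$ ($v{\left(y \right)} = 7 \left(y + 47\right) = 7 \left(47 + y\right) = 329 + 7 y$)
$\frac{45247}{4910} + \frac{v{\left(-100 \right)}}{30451} = \frac{45247}{4910} + \frac{329 + 7 \left(-100\right)}{30451} = 45247 \cdot \frac{1}{4910} + \left(329 - 700\right) \frac{1}{30451} = \frac{45247}{4910} - \frac{371}{30451} = \frac{1375994787}{149514410}$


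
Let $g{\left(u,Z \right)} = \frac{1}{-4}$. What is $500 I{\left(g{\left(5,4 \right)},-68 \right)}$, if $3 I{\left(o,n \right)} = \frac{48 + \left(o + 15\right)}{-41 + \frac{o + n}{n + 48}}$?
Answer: $- \frac{2510000}{9021} \approx -278.24$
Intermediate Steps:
$g{\left(u,Z \right)} = - \frac{1}{4}$
$I{\left(o,n \right)} = \frac{63 + o}{3 \left(-41 + \frac{n + o}{48 + n}\right)}$ ($I{\left(o,n \right)} = \frac{\left(48 + \left(o + 15\right)\right) \frac{1}{-41 + \frac{o + n}{n + 48}}}{3} = \frac{\left(48 + \left(15 + o\right)\right) \frac{1}{-41 + \frac{n + o}{48 + n}}}{3} = \frac{\left(63 + o\right) \frac{1}{-41 + \frac{n + o}{48 + n}}}{3} = \frac{\frac{1}{-41 + \frac{n + o}{48 + n}} \left(63 + o\right)}{3} = \frac{63 + o}{3 \left(-41 + \frac{n + o}{48 + n}\right)}$)
$500 I{\left(g{\left(5,4 \right)},-68 \right)} = 500 \frac{-3024 - -4284 - -12 - \left(-68\right) \left(- \frac{1}{4}\right)}{3 \left(1968 - - \frac{1}{4} + 40 \left(-68\right)\right)} = 500 \frac{-3024 + 4284 + 12 - 17}{3 \left(1968 + \frac{1}{4} - 2720\right)} = 500 \cdot \frac{1}{3} \frac{1}{- \frac{3007}{4}} \cdot 1255 = 500 \cdot \frac{1}{3} \left(- \frac{4}{3007}\right) 1255 = 500 \left(- \frac{5020}{9021}\right) = - \frac{2510000}{9021}$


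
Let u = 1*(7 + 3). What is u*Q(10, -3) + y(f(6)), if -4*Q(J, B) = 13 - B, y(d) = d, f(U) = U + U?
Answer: -28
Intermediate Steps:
f(U) = 2*U
Q(J, B) = -13/4 + B/4 (Q(J, B) = -(13 - B)/4 = -13/4 + B/4)
u = 10 (u = 1*10 = 10)
u*Q(10, -3) + y(f(6)) = 10*(-13/4 + (¼)*(-3)) + 2*6 = 10*(-13/4 - ¾) + 12 = 10*(-4) + 12 = -40 + 12 = -28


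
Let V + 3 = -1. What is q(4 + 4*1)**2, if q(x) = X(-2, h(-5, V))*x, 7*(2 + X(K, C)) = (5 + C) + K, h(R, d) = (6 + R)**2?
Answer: 6400/49 ≈ 130.61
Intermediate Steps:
V = -4 (V = -3 - 1 = -4)
X(K, C) = -9/7 + C/7 + K/7 (X(K, C) = -2 + ((5 + C) + K)/7 = -2 + (5 + C + K)/7 = -2 + (5/7 + C/7 + K/7) = -9/7 + C/7 + K/7)
q(x) = -10*x/7 (q(x) = (-9/7 + (6 - 5)**2/7 + (1/7)*(-2))*x = (-9/7 + (1/7)*1**2 - 2/7)*x = (-9/7 + (1/7)*1 - 2/7)*x = (-9/7 + 1/7 - 2/7)*x = -10*x/7)
q(4 + 4*1)**2 = (-10*(4 + 4*1)/7)**2 = (-10*(4 + 4)/7)**2 = (-10/7*8)**2 = (-80/7)**2 = 6400/49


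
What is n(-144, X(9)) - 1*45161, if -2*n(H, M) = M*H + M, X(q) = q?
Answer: -89035/2 ≈ -44518.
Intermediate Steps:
n(H, M) = -M/2 - H*M/2 (n(H, M) = -(M*H + M)/2 = -(H*M + M)/2 = -(M + H*M)/2 = -M/2 - H*M/2)
n(-144, X(9)) - 1*45161 = -½*9*(1 - 144) - 1*45161 = -½*9*(-143) - 45161 = 1287/2 - 45161 = -89035/2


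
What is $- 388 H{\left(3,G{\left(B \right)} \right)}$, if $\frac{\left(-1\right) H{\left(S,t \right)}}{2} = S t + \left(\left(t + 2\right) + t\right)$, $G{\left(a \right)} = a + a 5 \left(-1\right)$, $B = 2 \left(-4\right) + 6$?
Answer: $32592$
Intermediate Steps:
$B = -2$ ($B = -8 + 6 = -2$)
$G{\left(a \right)} = - 4 a$ ($G{\left(a \right)} = a + 5 a \left(-1\right) = a - 5 a = - 4 a$)
$H{\left(S,t \right)} = -4 - 4 t - 2 S t$ ($H{\left(S,t \right)} = - 2 \left(S t + \left(\left(t + 2\right) + t\right)\right) = - 2 \left(S t + \left(\left(2 + t\right) + t\right)\right) = - 2 \left(S t + \left(2 + 2 t\right)\right) = - 2 \left(2 + 2 t + S t\right) = -4 - 4 t - 2 S t$)
$- 388 H{\left(3,G{\left(B \right)} \right)} = - 388 \left(-4 - 4 \left(\left(-4\right) \left(-2\right)\right) - 6 \left(\left(-4\right) \left(-2\right)\right)\right) = - 388 \left(-4 - 32 - 6 \cdot 8\right) = - 388 \left(-4 - 32 - 48\right) = \left(-388\right) \left(-84\right) = 32592$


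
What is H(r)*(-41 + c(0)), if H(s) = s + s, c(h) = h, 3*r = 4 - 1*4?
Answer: 0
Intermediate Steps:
r = 0 (r = (4 - 1*4)/3 = (4 - 4)/3 = (⅓)*0 = 0)
H(s) = 2*s
H(r)*(-41 + c(0)) = (2*0)*(-41 + 0) = 0*(-41) = 0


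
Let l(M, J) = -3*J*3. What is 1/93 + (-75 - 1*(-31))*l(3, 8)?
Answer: 294625/93 ≈ 3168.0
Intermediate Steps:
l(M, J) = -9*J
1/93 + (-75 - 1*(-31))*l(3, 8) = 1/93 + (-75 - 1*(-31))*(-9*8) = 1/93 + (-75 + 31)*(-72) = 1/93 - 44*(-72) = 1/93 + 3168 = 294625/93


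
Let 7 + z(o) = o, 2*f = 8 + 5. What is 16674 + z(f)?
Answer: 33347/2 ≈ 16674.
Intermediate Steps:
f = 13/2 (f = (8 + 5)/2 = (½)*13 = 13/2 ≈ 6.5000)
z(o) = -7 + o
16674 + z(f) = 16674 + (-7 + 13/2) = 16674 - ½ = 33347/2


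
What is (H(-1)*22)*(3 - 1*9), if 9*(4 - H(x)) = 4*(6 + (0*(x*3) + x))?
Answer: -704/3 ≈ -234.67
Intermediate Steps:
H(x) = 4/3 - 4*x/9 (H(x) = 4 - 4*(6 + (0*(x*3) + x))/9 = 4 - 4*(6 + (0*(3*x) + x))/9 = 4 - 4*(6 + (0 + x))/9 = 4 - 4*(6 + x)/9 = 4 - (24 + 4*x)/9 = 4 + (-8/3 - 4*x/9) = 4/3 - 4*x/9)
(H(-1)*22)*(3 - 1*9) = ((4/3 - 4/9*(-1))*22)*(3 - 1*9) = ((4/3 + 4/9)*22)*(3 - 9) = ((16/9)*22)*(-6) = (352/9)*(-6) = -704/3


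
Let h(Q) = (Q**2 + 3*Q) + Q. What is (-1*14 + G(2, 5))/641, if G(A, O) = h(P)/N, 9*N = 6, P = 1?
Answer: -13/1282 ≈ -0.010140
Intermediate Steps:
h(Q) = Q**2 + 4*Q
N = 2/3 (N = (1/9)*6 = 2/3 ≈ 0.66667)
G(A, O) = 15/2 (G(A, O) = (1*(4 + 1))/(2/3) = (1*5)*(3/2) = 5*(3/2) = 15/2)
(-1*14 + G(2, 5))/641 = (-1*14 + 15/2)/641 = (-14 + 15/2)*(1/641) = -13/2*1/641 = -13/1282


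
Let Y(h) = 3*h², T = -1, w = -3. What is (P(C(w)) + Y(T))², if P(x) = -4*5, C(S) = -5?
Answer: 289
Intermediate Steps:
P(x) = -20
(P(C(w)) + Y(T))² = (-20 + 3*(-1)²)² = (-20 + 3*1)² = (-20 + 3)² = (-17)² = 289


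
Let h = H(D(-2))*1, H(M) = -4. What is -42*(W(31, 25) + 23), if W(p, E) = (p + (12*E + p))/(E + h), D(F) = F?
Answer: -1690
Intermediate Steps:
h = -4 (h = -4*1 = -4)
W(p, E) = (2*p + 12*E)/(-4 + E) (W(p, E) = (p + (12*E + p))/(E - 4) = (p + (p + 12*E))/(-4 + E) = (2*p + 12*E)/(-4 + E))
-42*(W(31, 25) + 23) = -42*(2*(31 + 6*25)/(-4 + 25) + 23) = -42*(2*(31 + 150)/21 + 23) = -42*(2*(1/21)*181 + 23) = -42*(362/21 + 23) = -42*845/21 = -1690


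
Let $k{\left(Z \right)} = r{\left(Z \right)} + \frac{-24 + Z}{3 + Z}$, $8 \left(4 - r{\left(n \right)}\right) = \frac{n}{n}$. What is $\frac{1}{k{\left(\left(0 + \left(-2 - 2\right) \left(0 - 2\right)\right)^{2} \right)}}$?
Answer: $\frac{536}{2397} \approx 0.22361$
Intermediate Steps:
$r{\left(n \right)} = \frac{31}{8}$ ($r{\left(n \right)} = 4 - \frac{n \frac{1}{n}}{8} = 4 - \frac{1}{8} = \frac{31}{8}$)
$k{\left(Z \right)} = \frac{31}{8} + \frac{-24 + Z}{3 + Z}$
$\frac{1}{k{\left(\left(0 + \left(-2 - 2\right) \left(0 - 2\right)\right)^{2} \right)}} = \frac{1}{\frac{3}{8} \frac{1}{3 + \left(0 + \left(-2 - 2\right) \left(0 - 2\right)\right)^{2}} \left(-33 + 13 \left(0 + \left(-2 - 2\right) \left(0 - 2\right)\right)^{2}\right)} = \frac{1}{\frac{3}{8} \frac{1}{3 + \left(0 - -8\right)^{2}} \left(-33 + 13 \left(0 - -8\right)^{2}\right)} = \frac{1}{\frac{3}{8} \frac{1}{3 + \left(0 + 8\right)^{2}} \left(-33 + 13 \left(0 + 8\right)^{2}\right)} = \frac{1}{\frac{3}{8} \frac{1}{3 + 8^{2}} \left(-33 + 13 \cdot 8^{2}\right)} = \frac{1}{\frac{3}{8} \frac{1}{3 + 64} \left(-33 + 13 \cdot 64\right)} = \frac{1}{\frac{3}{8} \cdot \frac{1}{67} \left(-33 + 832\right)} = \frac{1}{\frac{3}{8} \cdot \frac{1}{67} \cdot 799} = \frac{1}{\frac{2397}{536}} = \frac{536}{2397}$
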